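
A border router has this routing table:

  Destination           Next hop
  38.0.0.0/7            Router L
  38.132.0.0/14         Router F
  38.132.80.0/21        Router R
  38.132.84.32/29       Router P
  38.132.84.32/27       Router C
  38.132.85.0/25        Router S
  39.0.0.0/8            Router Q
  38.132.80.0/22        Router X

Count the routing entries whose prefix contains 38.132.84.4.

Prefixes containing 38.132.84.4:
  38.0.0.0/7 (38.0.0.0 - 39.255.255.255)
  38.132.0.0/14 (38.132.0.0 - 38.135.255.255)
  38.132.80.0/21 (38.132.80.0 - 38.132.87.255)
Total matching entries: 3.

3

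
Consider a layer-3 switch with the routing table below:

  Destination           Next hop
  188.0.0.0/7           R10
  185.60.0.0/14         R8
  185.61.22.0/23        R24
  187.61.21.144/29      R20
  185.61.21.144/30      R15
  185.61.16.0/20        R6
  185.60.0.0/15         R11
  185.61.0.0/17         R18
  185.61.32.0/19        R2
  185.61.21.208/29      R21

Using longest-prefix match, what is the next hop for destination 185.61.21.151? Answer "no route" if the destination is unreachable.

Routes whose prefix contains 185.61.21.151:
  185.60.0.0/14 (185.60.0.0 - 185.63.255.255) -> R8
  185.60.0.0/15 (185.60.0.0 - 185.61.255.255) -> R11
  185.61.0.0/17 (185.61.0.0 - 185.61.127.255) -> R18
  185.61.16.0/20 (185.61.16.0 - 185.61.31.255) -> R6
More-specific entries that do NOT match:
  185.61.21.144/30 (185.61.21.144 - 185.61.21.147) does not contain 185.61.21.151
  187.61.21.144/29 (187.61.21.144 - 187.61.21.151) does not contain 185.61.21.151
  185.61.21.208/29 (185.61.21.208 - 185.61.21.215) does not contain 185.61.21.151
  185.61.22.0/23 (185.61.22.0 - 185.61.23.255) does not contain 185.61.21.151
Longest matching prefix is /20 -> next hop R6.

R6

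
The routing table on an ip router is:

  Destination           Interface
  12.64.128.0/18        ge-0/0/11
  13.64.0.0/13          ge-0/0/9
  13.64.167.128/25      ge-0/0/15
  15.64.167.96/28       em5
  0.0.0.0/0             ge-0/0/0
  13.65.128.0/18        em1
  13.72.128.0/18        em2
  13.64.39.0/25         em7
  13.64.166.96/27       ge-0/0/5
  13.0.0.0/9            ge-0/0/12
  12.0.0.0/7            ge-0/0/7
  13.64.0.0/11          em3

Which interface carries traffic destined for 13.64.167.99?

Routes whose prefix contains 13.64.167.99:
  0.0.0.0/0 (default, matches everything) -> ge-0/0/0
  12.0.0.0/7 (12.0.0.0 - 13.255.255.255) -> ge-0/0/7
  13.0.0.0/9 (13.0.0.0 - 13.127.255.255) -> ge-0/0/12
  13.64.0.0/11 (13.64.0.0 - 13.95.255.255) -> em3
  13.64.0.0/13 (13.64.0.0 - 13.71.255.255) -> ge-0/0/9
More-specific entries that do NOT match:
  15.64.167.96/28 (15.64.167.96 - 15.64.167.111) does not contain 13.64.167.99
  13.64.166.96/27 (13.64.166.96 - 13.64.166.127) does not contain 13.64.167.99
  13.64.167.128/25 (13.64.167.128 - 13.64.167.255) does not contain 13.64.167.99
  13.64.39.0/25 (13.64.39.0 - 13.64.39.127) does not contain 13.64.167.99
  12.64.128.0/18 (12.64.128.0 - 12.64.191.255) does not contain 13.64.167.99
  13.65.128.0/18 (13.65.128.0 - 13.65.191.255) does not contain 13.64.167.99
  13.72.128.0/18 (13.72.128.0 - 13.72.191.255) does not contain 13.64.167.99
Longest matching prefix is /13 -> interface ge-0/0/9.

ge-0/0/9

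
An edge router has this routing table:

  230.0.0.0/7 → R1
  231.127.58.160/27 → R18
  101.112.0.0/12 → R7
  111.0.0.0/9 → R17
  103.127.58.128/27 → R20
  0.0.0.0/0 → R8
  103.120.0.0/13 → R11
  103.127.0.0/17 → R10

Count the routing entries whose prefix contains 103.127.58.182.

3

Prefixes containing 103.127.58.182:
  0.0.0.0/0 (default, matches everything)
  103.120.0.0/13 (103.120.0.0 - 103.127.255.255)
  103.127.0.0/17 (103.127.0.0 - 103.127.127.255)
Total matching entries: 3.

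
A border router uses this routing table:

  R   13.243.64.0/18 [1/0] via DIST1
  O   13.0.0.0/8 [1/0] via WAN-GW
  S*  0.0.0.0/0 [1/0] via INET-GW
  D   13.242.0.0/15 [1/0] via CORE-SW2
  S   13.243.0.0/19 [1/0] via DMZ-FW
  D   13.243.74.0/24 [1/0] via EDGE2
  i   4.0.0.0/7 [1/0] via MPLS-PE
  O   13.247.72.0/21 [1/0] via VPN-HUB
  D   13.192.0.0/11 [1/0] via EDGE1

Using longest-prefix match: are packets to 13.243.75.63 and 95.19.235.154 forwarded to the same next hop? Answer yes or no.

no

13.243.75.63: longest match 13.243.64.0/18 -> DIST1
95.19.235.154: longest match 0.0.0.0/0 -> INET-GW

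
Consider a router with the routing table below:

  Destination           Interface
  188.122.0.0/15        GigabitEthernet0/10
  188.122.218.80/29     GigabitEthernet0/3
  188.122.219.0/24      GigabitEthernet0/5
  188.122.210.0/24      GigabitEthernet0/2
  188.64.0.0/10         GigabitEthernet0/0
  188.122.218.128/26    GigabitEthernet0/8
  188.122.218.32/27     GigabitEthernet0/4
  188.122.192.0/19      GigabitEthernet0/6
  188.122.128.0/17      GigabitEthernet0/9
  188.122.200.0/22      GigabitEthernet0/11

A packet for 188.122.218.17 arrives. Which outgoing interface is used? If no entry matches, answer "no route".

GigabitEthernet0/6

Routes whose prefix contains 188.122.218.17:
  188.64.0.0/10 (188.64.0.0 - 188.127.255.255) -> GigabitEthernet0/0
  188.122.0.0/15 (188.122.0.0 - 188.123.255.255) -> GigabitEthernet0/10
  188.122.128.0/17 (188.122.128.0 - 188.122.255.255) -> GigabitEthernet0/9
  188.122.192.0/19 (188.122.192.0 - 188.122.223.255) -> GigabitEthernet0/6
More-specific entries that do NOT match:
  188.122.218.80/29 (188.122.218.80 - 188.122.218.87) does not contain 188.122.218.17
  188.122.218.32/27 (188.122.218.32 - 188.122.218.63) does not contain 188.122.218.17
  188.122.218.128/26 (188.122.218.128 - 188.122.218.191) does not contain 188.122.218.17
  188.122.219.0/24 (188.122.219.0 - 188.122.219.255) does not contain 188.122.218.17
  188.122.210.0/24 (188.122.210.0 - 188.122.210.255) does not contain 188.122.218.17
  188.122.200.0/22 (188.122.200.0 - 188.122.203.255) does not contain 188.122.218.17
Longest matching prefix is /19 -> interface GigabitEthernet0/6.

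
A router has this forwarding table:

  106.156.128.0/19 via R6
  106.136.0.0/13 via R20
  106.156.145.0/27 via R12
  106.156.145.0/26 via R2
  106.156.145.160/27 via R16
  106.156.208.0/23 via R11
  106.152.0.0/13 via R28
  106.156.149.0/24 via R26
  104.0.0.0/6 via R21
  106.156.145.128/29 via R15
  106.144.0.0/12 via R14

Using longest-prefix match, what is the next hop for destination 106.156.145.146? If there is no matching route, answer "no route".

Routes whose prefix contains 106.156.145.146:
  104.0.0.0/6 (104.0.0.0 - 107.255.255.255) -> R21
  106.144.0.0/12 (106.144.0.0 - 106.159.255.255) -> R14
  106.152.0.0/13 (106.152.0.0 - 106.159.255.255) -> R28
  106.156.128.0/19 (106.156.128.0 - 106.156.159.255) -> R6
More-specific entries that do NOT match:
  106.156.145.128/29 (106.156.145.128 - 106.156.145.135) does not contain 106.156.145.146
  106.156.145.0/27 (106.156.145.0 - 106.156.145.31) does not contain 106.156.145.146
  106.156.145.160/27 (106.156.145.160 - 106.156.145.191) does not contain 106.156.145.146
  106.156.145.0/26 (106.156.145.0 - 106.156.145.63) does not contain 106.156.145.146
  106.156.149.0/24 (106.156.149.0 - 106.156.149.255) does not contain 106.156.145.146
  106.156.208.0/23 (106.156.208.0 - 106.156.209.255) does not contain 106.156.145.146
Longest matching prefix is /19 -> next hop R6.

R6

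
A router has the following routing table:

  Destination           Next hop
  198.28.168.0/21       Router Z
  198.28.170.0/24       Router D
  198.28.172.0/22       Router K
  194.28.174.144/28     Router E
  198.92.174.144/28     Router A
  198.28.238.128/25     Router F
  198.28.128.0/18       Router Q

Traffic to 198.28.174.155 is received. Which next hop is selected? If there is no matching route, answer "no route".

Router K

Routes whose prefix contains 198.28.174.155:
  198.28.128.0/18 (198.28.128.0 - 198.28.191.255) -> Router Q
  198.28.168.0/21 (198.28.168.0 - 198.28.175.255) -> Router Z
  198.28.172.0/22 (198.28.172.0 - 198.28.175.255) -> Router K
More-specific entries that do NOT match:
  194.28.174.144/28 (194.28.174.144 - 194.28.174.159) does not contain 198.28.174.155
  198.92.174.144/28 (198.92.174.144 - 198.92.174.159) does not contain 198.28.174.155
  198.28.238.128/25 (198.28.238.128 - 198.28.238.255) does not contain 198.28.174.155
  198.28.170.0/24 (198.28.170.0 - 198.28.170.255) does not contain 198.28.174.155
Longest matching prefix is /22 -> next hop Router K.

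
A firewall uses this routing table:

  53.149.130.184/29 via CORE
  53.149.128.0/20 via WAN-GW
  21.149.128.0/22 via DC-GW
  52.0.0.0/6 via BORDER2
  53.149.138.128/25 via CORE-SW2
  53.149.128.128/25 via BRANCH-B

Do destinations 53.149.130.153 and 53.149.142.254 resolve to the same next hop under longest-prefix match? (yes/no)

53.149.130.153: longest match 53.149.128.0/20 -> WAN-GW
53.149.142.254: longest match 53.149.128.0/20 -> WAN-GW

yes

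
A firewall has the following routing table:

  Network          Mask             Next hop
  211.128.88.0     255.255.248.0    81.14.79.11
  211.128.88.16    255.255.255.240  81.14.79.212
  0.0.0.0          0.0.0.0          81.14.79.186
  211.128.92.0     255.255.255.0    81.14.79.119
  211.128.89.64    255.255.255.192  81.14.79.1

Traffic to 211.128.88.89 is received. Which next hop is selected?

81.14.79.11

Routes whose prefix contains 211.128.88.89:
  0.0.0.0/0 (default, matches everything) -> 81.14.79.186
  211.128.88.0/21 (211.128.88.0 - 211.128.95.255) -> 81.14.79.11
More-specific entries that do NOT match:
  211.128.88.16/28 (211.128.88.16 - 211.128.88.31) does not contain 211.128.88.89
  211.128.89.64/26 (211.128.89.64 - 211.128.89.127) does not contain 211.128.88.89
  211.128.92.0/24 (211.128.92.0 - 211.128.92.255) does not contain 211.128.88.89
Longest matching prefix is /21 -> next hop 81.14.79.11.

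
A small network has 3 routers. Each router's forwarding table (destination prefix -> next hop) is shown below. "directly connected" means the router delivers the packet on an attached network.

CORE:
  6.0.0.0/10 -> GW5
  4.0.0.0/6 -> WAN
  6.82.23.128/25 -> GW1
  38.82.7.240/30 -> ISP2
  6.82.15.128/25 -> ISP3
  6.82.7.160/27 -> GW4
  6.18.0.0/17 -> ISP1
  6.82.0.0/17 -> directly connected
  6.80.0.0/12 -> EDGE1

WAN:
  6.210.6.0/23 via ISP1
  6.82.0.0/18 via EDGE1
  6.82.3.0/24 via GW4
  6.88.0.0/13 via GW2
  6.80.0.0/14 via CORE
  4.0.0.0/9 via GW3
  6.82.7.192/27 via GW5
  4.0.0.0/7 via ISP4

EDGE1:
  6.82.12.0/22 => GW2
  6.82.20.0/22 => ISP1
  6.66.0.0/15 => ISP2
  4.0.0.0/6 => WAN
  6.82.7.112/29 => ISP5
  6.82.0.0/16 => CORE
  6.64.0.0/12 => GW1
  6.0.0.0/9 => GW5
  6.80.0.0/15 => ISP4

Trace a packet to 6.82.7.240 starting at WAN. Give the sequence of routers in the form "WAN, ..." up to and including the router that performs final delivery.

WAN, EDGE1, CORE

At WAN: longest match for 6.82.7.240 is 6.82.0.0/18 -> EDGE1
At EDGE1: longest match for 6.82.7.240 is 6.82.0.0/16 -> CORE
At CORE: longest match for 6.82.7.240 is 6.82.0.0/17 -> directly connected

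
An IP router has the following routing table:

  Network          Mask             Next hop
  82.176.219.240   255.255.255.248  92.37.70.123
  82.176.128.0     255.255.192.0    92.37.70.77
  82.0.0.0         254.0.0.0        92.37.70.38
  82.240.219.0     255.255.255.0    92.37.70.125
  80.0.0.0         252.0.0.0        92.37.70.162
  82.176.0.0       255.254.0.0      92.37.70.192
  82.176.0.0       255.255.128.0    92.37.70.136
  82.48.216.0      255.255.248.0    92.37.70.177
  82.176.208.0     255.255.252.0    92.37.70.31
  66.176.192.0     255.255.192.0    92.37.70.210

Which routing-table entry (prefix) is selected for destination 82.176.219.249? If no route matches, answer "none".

82.176.0.0/15

Entries matching 82.176.219.249:
  80.0.0.0/6 (80.0.0.0 - 83.255.255.255)
  82.0.0.0/7 (82.0.0.0 - 83.255.255.255)
  82.176.0.0/15 (82.176.0.0 - 82.177.255.255)
Most specific is 82.176.0.0/15.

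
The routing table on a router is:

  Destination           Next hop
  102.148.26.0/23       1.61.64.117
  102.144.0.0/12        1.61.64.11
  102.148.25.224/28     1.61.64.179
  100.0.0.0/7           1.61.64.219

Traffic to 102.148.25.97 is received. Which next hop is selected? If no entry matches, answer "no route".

Routes whose prefix contains 102.148.25.97:
  102.144.0.0/12 (102.144.0.0 - 102.159.255.255) -> 1.61.64.11
More-specific entries that do NOT match:
  102.148.25.224/28 (102.148.25.224 - 102.148.25.239) does not contain 102.148.25.97
  102.148.26.0/23 (102.148.26.0 - 102.148.27.255) does not contain 102.148.25.97
Longest matching prefix is /12 -> next hop 1.61.64.11.

1.61.64.11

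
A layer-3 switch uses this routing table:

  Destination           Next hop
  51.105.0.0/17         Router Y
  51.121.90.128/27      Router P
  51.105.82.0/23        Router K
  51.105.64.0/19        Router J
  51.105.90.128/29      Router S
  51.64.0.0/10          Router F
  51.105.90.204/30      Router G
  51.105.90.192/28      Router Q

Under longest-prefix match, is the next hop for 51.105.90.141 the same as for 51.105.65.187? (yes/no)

51.105.90.141: longest match 51.105.64.0/19 -> Router J
51.105.65.187: longest match 51.105.64.0/19 -> Router J

yes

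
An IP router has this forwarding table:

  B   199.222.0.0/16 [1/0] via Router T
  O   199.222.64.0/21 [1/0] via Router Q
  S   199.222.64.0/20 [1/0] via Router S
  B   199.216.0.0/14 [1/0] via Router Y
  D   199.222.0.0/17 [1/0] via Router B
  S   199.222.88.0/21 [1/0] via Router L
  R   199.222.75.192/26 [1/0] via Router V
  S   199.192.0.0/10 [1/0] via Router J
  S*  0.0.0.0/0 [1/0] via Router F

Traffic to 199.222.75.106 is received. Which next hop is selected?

Router S

Routes whose prefix contains 199.222.75.106:
  0.0.0.0/0 (default, matches everything) -> Router F
  199.192.0.0/10 (199.192.0.0 - 199.255.255.255) -> Router J
  199.222.0.0/16 (199.222.0.0 - 199.222.255.255) -> Router T
  199.222.0.0/17 (199.222.0.0 - 199.222.127.255) -> Router B
  199.222.64.0/20 (199.222.64.0 - 199.222.79.255) -> Router S
More-specific entries that do NOT match:
  199.222.75.192/26 (199.222.75.192 - 199.222.75.255) does not contain 199.222.75.106
  199.222.64.0/21 (199.222.64.0 - 199.222.71.255) does not contain 199.222.75.106
  199.222.88.0/21 (199.222.88.0 - 199.222.95.255) does not contain 199.222.75.106
Longest matching prefix is /20 -> next hop Router S.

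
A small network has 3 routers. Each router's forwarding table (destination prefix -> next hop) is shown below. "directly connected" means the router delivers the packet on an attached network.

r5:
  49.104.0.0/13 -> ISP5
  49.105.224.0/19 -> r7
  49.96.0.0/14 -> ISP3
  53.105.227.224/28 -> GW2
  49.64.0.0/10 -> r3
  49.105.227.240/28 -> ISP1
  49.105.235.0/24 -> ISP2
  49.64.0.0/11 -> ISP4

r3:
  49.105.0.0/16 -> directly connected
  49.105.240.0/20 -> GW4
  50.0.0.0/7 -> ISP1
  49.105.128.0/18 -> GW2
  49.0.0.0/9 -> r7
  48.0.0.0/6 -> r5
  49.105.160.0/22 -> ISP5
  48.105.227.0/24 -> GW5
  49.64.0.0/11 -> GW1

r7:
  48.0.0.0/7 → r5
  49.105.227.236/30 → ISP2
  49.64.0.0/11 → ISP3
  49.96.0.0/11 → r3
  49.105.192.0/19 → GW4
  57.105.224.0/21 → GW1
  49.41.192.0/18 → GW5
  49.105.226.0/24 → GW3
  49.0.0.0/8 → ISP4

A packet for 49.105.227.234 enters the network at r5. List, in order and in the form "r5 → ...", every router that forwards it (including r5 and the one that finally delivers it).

r5 → r7 → r3

At r5: longest match for 49.105.227.234 is 49.105.224.0/19 -> r7
At r7: longest match for 49.105.227.234 is 49.96.0.0/11 -> r3
At r3: longest match for 49.105.227.234 is 49.105.0.0/16 -> directly connected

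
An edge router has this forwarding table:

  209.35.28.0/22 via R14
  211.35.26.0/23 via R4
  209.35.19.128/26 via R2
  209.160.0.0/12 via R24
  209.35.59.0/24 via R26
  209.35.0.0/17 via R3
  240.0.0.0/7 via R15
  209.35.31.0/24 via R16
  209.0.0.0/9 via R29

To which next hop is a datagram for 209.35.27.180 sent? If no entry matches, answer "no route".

Routes whose prefix contains 209.35.27.180:
  209.0.0.0/9 (209.0.0.0 - 209.127.255.255) -> R29
  209.35.0.0/17 (209.35.0.0 - 209.35.127.255) -> R3
More-specific entries that do NOT match:
  209.35.19.128/26 (209.35.19.128 - 209.35.19.191) does not contain 209.35.27.180
  209.35.59.0/24 (209.35.59.0 - 209.35.59.255) does not contain 209.35.27.180
  209.35.31.0/24 (209.35.31.0 - 209.35.31.255) does not contain 209.35.27.180
  211.35.26.0/23 (211.35.26.0 - 211.35.27.255) does not contain 209.35.27.180
  209.35.28.0/22 (209.35.28.0 - 209.35.31.255) does not contain 209.35.27.180
Longest matching prefix is /17 -> next hop R3.

R3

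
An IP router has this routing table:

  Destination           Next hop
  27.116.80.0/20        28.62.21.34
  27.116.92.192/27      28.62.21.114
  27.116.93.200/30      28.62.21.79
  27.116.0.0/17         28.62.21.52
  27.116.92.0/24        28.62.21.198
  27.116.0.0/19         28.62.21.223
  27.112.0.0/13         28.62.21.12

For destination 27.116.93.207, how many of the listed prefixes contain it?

Prefixes containing 27.116.93.207:
  27.112.0.0/13 (27.112.0.0 - 27.119.255.255)
  27.116.0.0/17 (27.116.0.0 - 27.116.127.255)
  27.116.80.0/20 (27.116.80.0 - 27.116.95.255)
Total matching entries: 3.

3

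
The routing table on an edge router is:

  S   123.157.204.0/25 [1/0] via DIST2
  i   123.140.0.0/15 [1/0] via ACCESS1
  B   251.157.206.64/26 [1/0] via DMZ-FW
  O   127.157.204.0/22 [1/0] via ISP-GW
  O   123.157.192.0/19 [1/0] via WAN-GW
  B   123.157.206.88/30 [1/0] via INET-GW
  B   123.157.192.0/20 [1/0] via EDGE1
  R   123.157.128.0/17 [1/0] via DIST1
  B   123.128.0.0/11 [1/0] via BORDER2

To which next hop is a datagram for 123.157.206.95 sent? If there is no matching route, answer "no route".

Routes whose prefix contains 123.157.206.95:
  123.128.0.0/11 (123.128.0.0 - 123.159.255.255) -> BORDER2
  123.157.128.0/17 (123.157.128.0 - 123.157.255.255) -> DIST1
  123.157.192.0/19 (123.157.192.0 - 123.157.223.255) -> WAN-GW
  123.157.192.0/20 (123.157.192.0 - 123.157.207.255) -> EDGE1
More-specific entries that do NOT match:
  123.157.206.88/30 (123.157.206.88 - 123.157.206.91) does not contain 123.157.206.95
  251.157.206.64/26 (251.157.206.64 - 251.157.206.127) does not contain 123.157.206.95
  123.157.204.0/25 (123.157.204.0 - 123.157.204.127) does not contain 123.157.206.95
  127.157.204.0/22 (127.157.204.0 - 127.157.207.255) does not contain 123.157.206.95
Longest matching prefix is /20 -> next hop EDGE1.

EDGE1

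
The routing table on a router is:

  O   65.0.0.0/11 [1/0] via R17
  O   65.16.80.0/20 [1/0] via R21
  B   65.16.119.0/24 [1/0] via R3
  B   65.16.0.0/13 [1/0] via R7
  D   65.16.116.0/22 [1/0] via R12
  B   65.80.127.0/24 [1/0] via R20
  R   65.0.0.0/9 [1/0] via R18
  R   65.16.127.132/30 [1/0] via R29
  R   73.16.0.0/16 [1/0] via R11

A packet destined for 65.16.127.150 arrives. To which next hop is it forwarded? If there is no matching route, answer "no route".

Routes whose prefix contains 65.16.127.150:
  65.0.0.0/9 (65.0.0.0 - 65.127.255.255) -> R18
  65.0.0.0/11 (65.0.0.0 - 65.31.255.255) -> R17
  65.16.0.0/13 (65.16.0.0 - 65.23.255.255) -> R7
More-specific entries that do NOT match:
  65.16.127.132/30 (65.16.127.132 - 65.16.127.135) does not contain 65.16.127.150
  65.16.119.0/24 (65.16.119.0 - 65.16.119.255) does not contain 65.16.127.150
  65.80.127.0/24 (65.80.127.0 - 65.80.127.255) does not contain 65.16.127.150
  65.16.116.0/22 (65.16.116.0 - 65.16.119.255) does not contain 65.16.127.150
  65.16.80.0/20 (65.16.80.0 - 65.16.95.255) does not contain 65.16.127.150
  73.16.0.0/16 (73.16.0.0 - 73.16.255.255) does not contain 65.16.127.150
Longest matching prefix is /13 -> next hop R7.

R7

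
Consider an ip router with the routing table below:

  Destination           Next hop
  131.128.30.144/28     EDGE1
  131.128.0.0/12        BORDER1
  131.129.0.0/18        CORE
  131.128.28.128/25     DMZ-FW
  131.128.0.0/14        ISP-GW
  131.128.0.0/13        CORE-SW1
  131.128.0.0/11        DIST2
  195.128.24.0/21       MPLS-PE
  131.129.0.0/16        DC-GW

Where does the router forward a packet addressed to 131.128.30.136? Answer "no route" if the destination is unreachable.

Routes whose prefix contains 131.128.30.136:
  131.128.0.0/11 (131.128.0.0 - 131.159.255.255) -> DIST2
  131.128.0.0/12 (131.128.0.0 - 131.143.255.255) -> BORDER1
  131.128.0.0/13 (131.128.0.0 - 131.135.255.255) -> CORE-SW1
  131.128.0.0/14 (131.128.0.0 - 131.131.255.255) -> ISP-GW
More-specific entries that do NOT match:
  131.128.30.144/28 (131.128.30.144 - 131.128.30.159) does not contain 131.128.30.136
  131.128.28.128/25 (131.128.28.128 - 131.128.28.255) does not contain 131.128.30.136
  195.128.24.0/21 (195.128.24.0 - 195.128.31.255) does not contain 131.128.30.136
  131.129.0.0/18 (131.129.0.0 - 131.129.63.255) does not contain 131.128.30.136
  131.129.0.0/16 (131.129.0.0 - 131.129.255.255) does not contain 131.128.30.136
Longest matching prefix is /14 -> next hop ISP-GW.

ISP-GW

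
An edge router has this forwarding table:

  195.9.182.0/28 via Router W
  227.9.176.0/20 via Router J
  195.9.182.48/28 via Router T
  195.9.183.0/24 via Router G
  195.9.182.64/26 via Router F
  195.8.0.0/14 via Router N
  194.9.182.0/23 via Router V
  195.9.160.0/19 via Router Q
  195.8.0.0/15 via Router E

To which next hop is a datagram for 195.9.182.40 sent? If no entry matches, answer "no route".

Router Q

Routes whose prefix contains 195.9.182.40:
  195.8.0.0/14 (195.8.0.0 - 195.11.255.255) -> Router N
  195.8.0.0/15 (195.8.0.0 - 195.9.255.255) -> Router E
  195.9.160.0/19 (195.9.160.0 - 195.9.191.255) -> Router Q
More-specific entries that do NOT match:
  195.9.182.0/28 (195.9.182.0 - 195.9.182.15) does not contain 195.9.182.40
  195.9.182.48/28 (195.9.182.48 - 195.9.182.63) does not contain 195.9.182.40
  195.9.182.64/26 (195.9.182.64 - 195.9.182.127) does not contain 195.9.182.40
  195.9.183.0/24 (195.9.183.0 - 195.9.183.255) does not contain 195.9.182.40
  194.9.182.0/23 (194.9.182.0 - 194.9.183.255) does not contain 195.9.182.40
  227.9.176.0/20 (227.9.176.0 - 227.9.191.255) does not contain 195.9.182.40
Longest matching prefix is /19 -> next hop Router Q.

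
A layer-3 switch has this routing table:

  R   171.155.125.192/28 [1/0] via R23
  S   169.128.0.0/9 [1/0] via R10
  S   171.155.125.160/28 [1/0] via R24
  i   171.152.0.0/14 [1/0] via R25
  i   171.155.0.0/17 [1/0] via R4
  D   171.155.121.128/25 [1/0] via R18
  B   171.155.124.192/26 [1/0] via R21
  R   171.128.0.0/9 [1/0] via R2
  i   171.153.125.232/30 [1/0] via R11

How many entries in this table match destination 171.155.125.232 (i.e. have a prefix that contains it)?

Prefixes containing 171.155.125.232:
  171.128.0.0/9 (171.128.0.0 - 171.255.255.255)
  171.152.0.0/14 (171.152.0.0 - 171.155.255.255)
  171.155.0.0/17 (171.155.0.0 - 171.155.127.255)
Total matching entries: 3.

3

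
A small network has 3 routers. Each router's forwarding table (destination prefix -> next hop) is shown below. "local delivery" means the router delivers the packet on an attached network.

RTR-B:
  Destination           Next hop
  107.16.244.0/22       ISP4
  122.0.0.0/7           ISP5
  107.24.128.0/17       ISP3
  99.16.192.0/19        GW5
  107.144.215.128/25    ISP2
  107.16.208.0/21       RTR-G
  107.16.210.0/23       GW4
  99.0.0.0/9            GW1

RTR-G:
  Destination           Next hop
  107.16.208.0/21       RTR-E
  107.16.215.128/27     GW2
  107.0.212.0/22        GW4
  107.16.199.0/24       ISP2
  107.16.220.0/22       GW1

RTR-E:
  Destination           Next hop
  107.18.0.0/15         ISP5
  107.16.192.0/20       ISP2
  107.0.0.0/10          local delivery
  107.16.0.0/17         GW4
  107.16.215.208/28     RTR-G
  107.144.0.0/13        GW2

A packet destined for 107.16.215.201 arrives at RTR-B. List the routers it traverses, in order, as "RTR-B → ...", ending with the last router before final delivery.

At RTR-B: longest match for 107.16.215.201 is 107.16.208.0/21 -> RTR-G
At RTR-G: longest match for 107.16.215.201 is 107.16.208.0/21 -> RTR-E
At RTR-E: longest match for 107.16.215.201 is 107.0.0.0/10 -> local delivery

RTR-B → RTR-G → RTR-E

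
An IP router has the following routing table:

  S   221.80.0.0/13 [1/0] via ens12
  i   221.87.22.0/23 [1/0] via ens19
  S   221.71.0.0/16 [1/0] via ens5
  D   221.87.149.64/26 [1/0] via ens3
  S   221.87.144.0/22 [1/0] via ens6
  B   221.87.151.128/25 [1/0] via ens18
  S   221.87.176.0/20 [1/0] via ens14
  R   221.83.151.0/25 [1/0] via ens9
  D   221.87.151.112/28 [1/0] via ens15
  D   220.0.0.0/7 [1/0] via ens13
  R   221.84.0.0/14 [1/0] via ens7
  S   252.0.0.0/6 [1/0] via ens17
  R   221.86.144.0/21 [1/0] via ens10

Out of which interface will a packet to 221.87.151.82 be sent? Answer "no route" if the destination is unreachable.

Routes whose prefix contains 221.87.151.82:
  220.0.0.0/7 (220.0.0.0 - 221.255.255.255) -> ens13
  221.80.0.0/13 (221.80.0.0 - 221.87.255.255) -> ens12
  221.84.0.0/14 (221.84.0.0 - 221.87.255.255) -> ens7
More-specific entries that do NOT match:
  221.87.151.112/28 (221.87.151.112 - 221.87.151.127) does not contain 221.87.151.82
  221.87.149.64/26 (221.87.149.64 - 221.87.149.127) does not contain 221.87.151.82
  221.87.151.128/25 (221.87.151.128 - 221.87.151.255) does not contain 221.87.151.82
  221.83.151.0/25 (221.83.151.0 - 221.83.151.127) does not contain 221.87.151.82
  221.87.22.0/23 (221.87.22.0 - 221.87.23.255) does not contain 221.87.151.82
  221.87.144.0/22 (221.87.144.0 - 221.87.147.255) does not contain 221.87.151.82
  221.86.144.0/21 (221.86.144.0 - 221.86.151.255) does not contain 221.87.151.82
  221.87.176.0/20 (221.87.176.0 - 221.87.191.255) does not contain 221.87.151.82
  221.71.0.0/16 (221.71.0.0 - 221.71.255.255) does not contain 221.87.151.82
Longest matching prefix is /14 -> interface ens7.

ens7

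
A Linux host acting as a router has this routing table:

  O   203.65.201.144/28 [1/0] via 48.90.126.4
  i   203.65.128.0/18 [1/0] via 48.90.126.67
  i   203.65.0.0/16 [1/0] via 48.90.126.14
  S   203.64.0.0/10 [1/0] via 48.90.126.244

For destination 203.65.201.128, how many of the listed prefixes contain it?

Prefixes containing 203.65.201.128:
  203.64.0.0/10 (203.64.0.0 - 203.127.255.255)
  203.65.0.0/16 (203.65.0.0 - 203.65.255.255)
Total matching entries: 2.

2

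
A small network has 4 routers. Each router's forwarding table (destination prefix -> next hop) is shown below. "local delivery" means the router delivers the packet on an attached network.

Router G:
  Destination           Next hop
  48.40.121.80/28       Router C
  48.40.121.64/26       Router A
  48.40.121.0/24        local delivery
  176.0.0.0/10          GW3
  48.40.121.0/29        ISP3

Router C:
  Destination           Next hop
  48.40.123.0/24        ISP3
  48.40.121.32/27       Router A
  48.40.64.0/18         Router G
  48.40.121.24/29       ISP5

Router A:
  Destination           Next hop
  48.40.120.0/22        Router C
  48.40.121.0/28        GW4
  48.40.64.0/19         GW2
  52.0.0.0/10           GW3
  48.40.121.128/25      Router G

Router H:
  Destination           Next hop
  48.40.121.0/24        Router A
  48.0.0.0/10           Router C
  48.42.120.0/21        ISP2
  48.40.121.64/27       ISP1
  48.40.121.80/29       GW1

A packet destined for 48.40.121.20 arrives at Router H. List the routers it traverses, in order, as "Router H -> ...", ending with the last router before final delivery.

Router H -> Router A -> Router C -> Router G

At Router H: longest match for 48.40.121.20 is 48.40.121.0/24 -> Router A
At Router A: longest match for 48.40.121.20 is 48.40.120.0/22 -> Router C
At Router C: longest match for 48.40.121.20 is 48.40.64.0/18 -> Router G
At Router G: longest match for 48.40.121.20 is 48.40.121.0/24 -> local delivery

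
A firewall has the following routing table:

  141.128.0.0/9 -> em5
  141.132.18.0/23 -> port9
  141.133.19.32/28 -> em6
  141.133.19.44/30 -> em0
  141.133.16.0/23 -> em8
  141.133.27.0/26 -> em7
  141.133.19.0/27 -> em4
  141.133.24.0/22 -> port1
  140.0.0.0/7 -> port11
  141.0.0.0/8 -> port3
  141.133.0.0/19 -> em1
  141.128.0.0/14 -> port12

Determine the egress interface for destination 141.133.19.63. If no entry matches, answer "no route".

em1

Routes whose prefix contains 141.133.19.63:
  140.0.0.0/7 (140.0.0.0 - 141.255.255.255) -> port11
  141.0.0.0/8 (141.0.0.0 - 141.255.255.255) -> port3
  141.128.0.0/9 (141.128.0.0 - 141.255.255.255) -> em5
  141.133.0.0/19 (141.133.0.0 - 141.133.31.255) -> em1
More-specific entries that do NOT match:
  141.133.19.44/30 (141.133.19.44 - 141.133.19.47) does not contain 141.133.19.63
  141.133.19.32/28 (141.133.19.32 - 141.133.19.47) does not contain 141.133.19.63
  141.133.19.0/27 (141.133.19.0 - 141.133.19.31) does not contain 141.133.19.63
  141.133.27.0/26 (141.133.27.0 - 141.133.27.63) does not contain 141.133.19.63
  141.132.18.0/23 (141.132.18.0 - 141.132.19.255) does not contain 141.133.19.63
  141.133.16.0/23 (141.133.16.0 - 141.133.17.255) does not contain 141.133.19.63
  141.133.24.0/22 (141.133.24.0 - 141.133.27.255) does not contain 141.133.19.63
Longest matching prefix is /19 -> interface em1.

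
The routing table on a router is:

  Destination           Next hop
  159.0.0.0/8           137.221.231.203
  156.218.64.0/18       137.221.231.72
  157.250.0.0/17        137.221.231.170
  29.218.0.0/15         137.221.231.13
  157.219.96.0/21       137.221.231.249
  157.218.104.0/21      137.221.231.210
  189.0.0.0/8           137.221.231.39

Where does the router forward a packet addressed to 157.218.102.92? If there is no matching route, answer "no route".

no route

No entry's prefix contains 157.218.102.92; there is no default route.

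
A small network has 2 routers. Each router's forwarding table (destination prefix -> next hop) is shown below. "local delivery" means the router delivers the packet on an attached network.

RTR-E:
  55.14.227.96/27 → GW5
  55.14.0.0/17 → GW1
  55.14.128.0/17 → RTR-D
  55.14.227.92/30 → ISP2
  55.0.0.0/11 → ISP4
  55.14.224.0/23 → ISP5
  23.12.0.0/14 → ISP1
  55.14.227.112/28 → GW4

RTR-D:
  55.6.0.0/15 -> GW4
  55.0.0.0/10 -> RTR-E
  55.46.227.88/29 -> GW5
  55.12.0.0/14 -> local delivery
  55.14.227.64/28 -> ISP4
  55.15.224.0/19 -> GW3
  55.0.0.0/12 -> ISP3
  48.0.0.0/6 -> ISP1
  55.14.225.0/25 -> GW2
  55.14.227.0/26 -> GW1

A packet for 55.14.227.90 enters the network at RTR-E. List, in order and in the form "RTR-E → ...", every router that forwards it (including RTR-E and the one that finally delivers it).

RTR-E → RTR-D

At RTR-E: longest match for 55.14.227.90 is 55.14.128.0/17 -> RTR-D
At RTR-D: longest match for 55.14.227.90 is 55.12.0.0/14 -> local delivery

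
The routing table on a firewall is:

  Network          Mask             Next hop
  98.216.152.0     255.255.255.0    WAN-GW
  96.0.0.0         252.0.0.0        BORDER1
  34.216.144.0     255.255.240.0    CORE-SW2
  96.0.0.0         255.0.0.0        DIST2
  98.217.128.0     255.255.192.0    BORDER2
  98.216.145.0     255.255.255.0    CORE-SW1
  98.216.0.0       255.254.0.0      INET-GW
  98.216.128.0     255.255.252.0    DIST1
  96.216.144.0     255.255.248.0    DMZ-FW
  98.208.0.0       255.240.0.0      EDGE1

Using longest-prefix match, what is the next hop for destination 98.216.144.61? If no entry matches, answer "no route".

Routes whose prefix contains 98.216.144.61:
  96.0.0.0/6 (96.0.0.0 - 99.255.255.255) -> BORDER1
  98.208.0.0/12 (98.208.0.0 - 98.223.255.255) -> EDGE1
  98.216.0.0/15 (98.216.0.0 - 98.217.255.255) -> INET-GW
More-specific entries that do NOT match:
  98.216.152.0/24 (98.216.152.0 - 98.216.152.255) does not contain 98.216.144.61
  98.216.145.0/24 (98.216.145.0 - 98.216.145.255) does not contain 98.216.144.61
  98.216.128.0/22 (98.216.128.0 - 98.216.131.255) does not contain 98.216.144.61
  96.216.144.0/21 (96.216.144.0 - 96.216.151.255) does not contain 98.216.144.61
  34.216.144.0/20 (34.216.144.0 - 34.216.159.255) does not contain 98.216.144.61
  98.217.128.0/18 (98.217.128.0 - 98.217.191.255) does not contain 98.216.144.61
Longest matching prefix is /15 -> next hop INET-GW.

INET-GW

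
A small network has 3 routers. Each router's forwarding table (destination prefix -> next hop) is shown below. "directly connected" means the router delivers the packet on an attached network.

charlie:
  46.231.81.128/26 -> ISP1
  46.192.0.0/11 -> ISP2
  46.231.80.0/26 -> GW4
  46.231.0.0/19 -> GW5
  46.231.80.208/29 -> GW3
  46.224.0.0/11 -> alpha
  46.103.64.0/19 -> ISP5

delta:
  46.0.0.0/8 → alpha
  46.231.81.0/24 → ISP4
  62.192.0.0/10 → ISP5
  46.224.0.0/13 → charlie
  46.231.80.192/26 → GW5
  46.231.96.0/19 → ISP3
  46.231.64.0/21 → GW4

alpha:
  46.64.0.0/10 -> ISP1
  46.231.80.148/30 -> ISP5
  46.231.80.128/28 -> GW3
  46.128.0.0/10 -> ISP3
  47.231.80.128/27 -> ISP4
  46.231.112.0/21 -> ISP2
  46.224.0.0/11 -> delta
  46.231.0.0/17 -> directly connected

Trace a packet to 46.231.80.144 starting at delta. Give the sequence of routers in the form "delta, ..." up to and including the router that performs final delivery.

At delta: longest match for 46.231.80.144 is 46.224.0.0/13 -> charlie
At charlie: longest match for 46.231.80.144 is 46.224.0.0/11 -> alpha
At alpha: longest match for 46.231.80.144 is 46.231.0.0/17 -> directly connected

delta, charlie, alpha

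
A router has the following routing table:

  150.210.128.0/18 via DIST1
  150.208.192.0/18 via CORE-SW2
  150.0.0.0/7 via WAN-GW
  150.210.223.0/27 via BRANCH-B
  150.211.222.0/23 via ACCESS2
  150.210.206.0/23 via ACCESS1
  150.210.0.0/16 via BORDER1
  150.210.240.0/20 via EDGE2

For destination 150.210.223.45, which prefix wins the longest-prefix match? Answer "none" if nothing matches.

Entries matching 150.210.223.45:
  150.0.0.0/7 (150.0.0.0 - 151.255.255.255)
  150.210.0.0/16 (150.210.0.0 - 150.210.255.255)
Most specific is 150.210.0.0/16.

150.210.0.0/16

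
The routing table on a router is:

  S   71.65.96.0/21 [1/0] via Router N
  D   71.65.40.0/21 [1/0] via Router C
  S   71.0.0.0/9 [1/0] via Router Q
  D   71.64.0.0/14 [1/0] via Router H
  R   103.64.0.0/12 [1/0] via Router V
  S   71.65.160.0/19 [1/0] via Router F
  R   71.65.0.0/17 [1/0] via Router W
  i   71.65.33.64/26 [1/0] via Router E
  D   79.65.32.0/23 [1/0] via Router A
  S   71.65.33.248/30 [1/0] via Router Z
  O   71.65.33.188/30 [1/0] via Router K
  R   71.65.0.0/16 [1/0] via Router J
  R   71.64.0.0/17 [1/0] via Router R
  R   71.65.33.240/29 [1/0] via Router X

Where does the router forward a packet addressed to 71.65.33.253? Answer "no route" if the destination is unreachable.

Router W

Routes whose prefix contains 71.65.33.253:
  71.0.0.0/9 (71.0.0.0 - 71.127.255.255) -> Router Q
  71.64.0.0/14 (71.64.0.0 - 71.67.255.255) -> Router H
  71.65.0.0/16 (71.65.0.0 - 71.65.255.255) -> Router J
  71.65.0.0/17 (71.65.0.0 - 71.65.127.255) -> Router W
More-specific entries that do NOT match:
  71.65.33.248/30 (71.65.33.248 - 71.65.33.251) does not contain 71.65.33.253
  71.65.33.188/30 (71.65.33.188 - 71.65.33.191) does not contain 71.65.33.253
  71.65.33.240/29 (71.65.33.240 - 71.65.33.247) does not contain 71.65.33.253
  71.65.33.64/26 (71.65.33.64 - 71.65.33.127) does not contain 71.65.33.253
  79.65.32.0/23 (79.65.32.0 - 79.65.33.255) does not contain 71.65.33.253
  71.65.96.0/21 (71.65.96.0 - 71.65.103.255) does not contain 71.65.33.253
  71.65.40.0/21 (71.65.40.0 - 71.65.47.255) does not contain 71.65.33.253
  71.65.160.0/19 (71.65.160.0 - 71.65.191.255) does not contain 71.65.33.253
Longest matching prefix is /17 -> next hop Router W.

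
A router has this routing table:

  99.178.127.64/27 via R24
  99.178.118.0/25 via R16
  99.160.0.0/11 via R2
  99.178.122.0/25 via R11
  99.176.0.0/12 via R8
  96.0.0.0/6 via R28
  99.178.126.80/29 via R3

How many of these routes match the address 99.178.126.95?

3

Prefixes containing 99.178.126.95:
  96.0.0.0/6 (96.0.0.0 - 99.255.255.255)
  99.160.0.0/11 (99.160.0.0 - 99.191.255.255)
  99.176.0.0/12 (99.176.0.0 - 99.191.255.255)
Total matching entries: 3.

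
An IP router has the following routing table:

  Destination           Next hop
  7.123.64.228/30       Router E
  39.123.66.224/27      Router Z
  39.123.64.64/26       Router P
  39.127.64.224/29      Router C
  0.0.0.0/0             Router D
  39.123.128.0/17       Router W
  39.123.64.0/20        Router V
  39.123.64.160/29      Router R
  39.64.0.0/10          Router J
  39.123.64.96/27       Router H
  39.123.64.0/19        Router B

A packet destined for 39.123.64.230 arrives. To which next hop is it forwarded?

Router V

Routes whose prefix contains 39.123.64.230:
  0.0.0.0/0 (default, matches everything) -> Router D
  39.64.0.0/10 (39.64.0.0 - 39.127.255.255) -> Router J
  39.123.64.0/19 (39.123.64.0 - 39.123.95.255) -> Router B
  39.123.64.0/20 (39.123.64.0 - 39.123.79.255) -> Router V
More-specific entries that do NOT match:
  7.123.64.228/30 (7.123.64.228 - 7.123.64.231) does not contain 39.123.64.230
  39.127.64.224/29 (39.127.64.224 - 39.127.64.231) does not contain 39.123.64.230
  39.123.64.160/29 (39.123.64.160 - 39.123.64.167) does not contain 39.123.64.230
  39.123.66.224/27 (39.123.66.224 - 39.123.66.255) does not contain 39.123.64.230
  39.123.64.96/27 (39.123.64.96 - 39.123.64.127) does not contain 39.123.64.230
  39.123.64.64/26 (39.123.64.64 - 39.123.64.127) does not contain 39.123.64.230
Longest matching prefix is /20 -> next hop Router V.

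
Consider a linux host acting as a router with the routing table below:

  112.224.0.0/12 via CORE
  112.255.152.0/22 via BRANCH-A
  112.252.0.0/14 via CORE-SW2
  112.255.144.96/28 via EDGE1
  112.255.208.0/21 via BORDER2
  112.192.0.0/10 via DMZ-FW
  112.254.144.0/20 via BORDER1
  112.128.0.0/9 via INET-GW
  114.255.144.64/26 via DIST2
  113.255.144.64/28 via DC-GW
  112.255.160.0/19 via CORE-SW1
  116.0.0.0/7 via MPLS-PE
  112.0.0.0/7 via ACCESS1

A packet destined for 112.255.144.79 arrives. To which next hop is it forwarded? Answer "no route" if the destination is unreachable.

CORE-SW2

Routes whose prefix contains 112.255.144.79:
  112.0.0.0/7 (112.0.0.0 - 113.255.255.255) -> ACCESS1
  112.128.0.0/9 (112.128.0.0 - 112.255.255.255) -> INET-GW
  112.192.0.0/10 (112.192.0.0 - 112.255.255.255) -> DMZ-FW
  112.252.0.0/14 (112.252.0.0 - 112.255.255.255) -> CORE-SW2
More-specific entries that do NOT match:
  112.255.144.96/28 (112.255.144.96 - 112.255.144.111) does not contain 112.255.144.79
  113.255.144.64/28 (113.255.144.64 - 113.255.144.79) does not contain 112.255.144.79
  114.255.144.64/26 (114.255.144.64 - 114.255.144.127) does not contain 112.255.144.79
  112.255.152.0/22 (112.255.152.0 - 112.255.155.255) does not contain 112.255.144.79
  112.255.208.0/21 (112.255.208.0 - 112.255.215.255) does not contain 112.255.144.79
  112.254.144.0/20 (112.254.144.0 - 112.254.159.255) does not contain 112.255.144.79
  112.255.160.0/19 (112.255.160.0 - 112.255.191.255) does not contain 112.255.144.79
Longest matching prefix is /14 -> next hop CORE-SW2.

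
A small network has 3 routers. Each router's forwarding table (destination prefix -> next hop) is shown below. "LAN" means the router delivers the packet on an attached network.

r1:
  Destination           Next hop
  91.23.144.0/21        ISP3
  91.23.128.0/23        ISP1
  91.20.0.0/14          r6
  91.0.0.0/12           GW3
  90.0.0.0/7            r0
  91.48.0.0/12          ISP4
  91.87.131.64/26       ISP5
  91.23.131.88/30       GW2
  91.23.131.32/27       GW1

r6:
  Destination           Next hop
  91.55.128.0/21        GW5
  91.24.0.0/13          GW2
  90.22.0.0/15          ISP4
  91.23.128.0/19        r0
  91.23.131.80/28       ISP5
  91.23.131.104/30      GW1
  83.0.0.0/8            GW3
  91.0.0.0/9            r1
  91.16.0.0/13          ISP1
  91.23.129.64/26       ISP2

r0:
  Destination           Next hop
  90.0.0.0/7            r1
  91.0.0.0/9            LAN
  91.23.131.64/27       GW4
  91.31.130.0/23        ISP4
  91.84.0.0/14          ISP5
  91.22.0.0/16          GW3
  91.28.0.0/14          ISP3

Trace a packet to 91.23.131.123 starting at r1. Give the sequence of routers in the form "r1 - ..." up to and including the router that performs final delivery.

At r1: longest match for 91.23.131.123 is 91.20.0.0/14 -> r6
At r6: longest match for 91.23.131.123 is 91.23.128.0/19 -> r0
At r0: longest match for 91.23.131.123 is 91.0.0.0/9 -> LAN

r1 - r6 - r0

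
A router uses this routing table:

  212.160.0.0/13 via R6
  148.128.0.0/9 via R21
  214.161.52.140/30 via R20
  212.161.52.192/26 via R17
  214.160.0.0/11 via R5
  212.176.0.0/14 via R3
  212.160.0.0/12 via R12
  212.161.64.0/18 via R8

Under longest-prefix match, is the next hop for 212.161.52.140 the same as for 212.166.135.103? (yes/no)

212.161.52.140: longest match 212.160.0.0/13 -> R6
212.166.135.103: longest match 212.160.0.0/13 -> R6

yes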